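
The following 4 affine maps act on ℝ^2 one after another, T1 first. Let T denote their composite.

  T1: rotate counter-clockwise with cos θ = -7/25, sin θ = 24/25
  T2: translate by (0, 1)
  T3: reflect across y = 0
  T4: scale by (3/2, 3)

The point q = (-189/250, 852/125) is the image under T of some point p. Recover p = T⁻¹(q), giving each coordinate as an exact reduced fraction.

T1 = [-7/25 -24/25 0; 24/25 -7/25 0; 0 0 1]
T2·T1 = [-7/25 -24/25 0; 24/25 -7/25 1; 0 0 1]
T3·…·T1 = [-7/25 -24/25 0; -24/25 7/25 -1; 0 0 1]
T4·…·T1 = [-21/50 -36/25 0; -72/25 21/25 -3; 0 0 1]
det M = -9/2; M⁻¹ = [-14/75 -8/25 -24/25; -16/25 7/75 7/25; 0 0 1]
M⁻¹ · (-189/250, 852/125)ᵀ = (-3, 7/5)ᵀ

p = (-3, 7/5)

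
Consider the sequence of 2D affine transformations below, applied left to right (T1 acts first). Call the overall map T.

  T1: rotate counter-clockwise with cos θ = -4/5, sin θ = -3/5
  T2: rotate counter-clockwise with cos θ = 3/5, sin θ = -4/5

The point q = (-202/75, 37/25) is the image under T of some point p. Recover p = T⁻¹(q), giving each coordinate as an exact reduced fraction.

p = (3, -2/3)

T1 = [-4/5 3/5 0; -3/5 -4/5 0; 0 0 1]
T2·T1 = [-24/25 -7/25 0; 7/25 -24/25 0; 0 0 1]
det M = 1; M⁻¹ = [-24/25 7/25 0; -7/25 -24/25 0; 0 0 1]
M⁻¹ · (-202/75, 37/25)ᵀ = (3, -2/3)ᵀ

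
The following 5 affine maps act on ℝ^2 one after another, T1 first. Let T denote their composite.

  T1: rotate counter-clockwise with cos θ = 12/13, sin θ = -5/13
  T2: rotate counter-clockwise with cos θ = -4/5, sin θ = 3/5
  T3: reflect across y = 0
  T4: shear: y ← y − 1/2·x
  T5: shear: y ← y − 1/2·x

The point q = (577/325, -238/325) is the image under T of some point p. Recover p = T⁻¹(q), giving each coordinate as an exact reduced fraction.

T1 = [12/13 5/13 0; -5/13 12/13 0; 0 0 1]
T2·T1 = [-33/65 -56/65 0; 56/65 -33/65 0; 0 0 1]
T3·…·T1 = [-33/65 -56/65 0; -56/65 33/65 0; 0 0 1]
T4·…·T1 = [-33/65 -56/65 0; -79/130 61/65 0; 0 0 1]
T5·…·T1 = [-33/65 -56/65 0; -23/65 89/65 0; 0 0 1]
det M = -1; M⁻¹ = [-89/65 -56/65 0; -23/65 33/65 0; 0 0 1]
M⁻¹ · (577/325, -238/325)ᵀ = (-9/5, -1)ᵀ

p = (-9/5, -1)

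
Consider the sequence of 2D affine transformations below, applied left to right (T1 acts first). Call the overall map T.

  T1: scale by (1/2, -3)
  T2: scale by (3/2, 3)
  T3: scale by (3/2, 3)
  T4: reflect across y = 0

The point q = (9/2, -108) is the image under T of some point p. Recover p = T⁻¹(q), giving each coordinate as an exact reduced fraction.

p = (4, -4)

T1 = [1/2 0 0; 0 -3 0; 0 0 1]
T2·T1 = [3/4 0 0; 0 -9 0; 0 0 1]
T3·…·T1 = [9/8 0 0; 0 -27 0; 0 0 1]
T4·…·T1 = [9/8 0 0; 0 27 0; 0 0 1]
det M = 243/8; M⁻¹ = [8/9 0 0; 0 1/27 0; 0 0 1]
M⁻¹ · (9/2, -108)ᵀ = (4, -4)ᵀ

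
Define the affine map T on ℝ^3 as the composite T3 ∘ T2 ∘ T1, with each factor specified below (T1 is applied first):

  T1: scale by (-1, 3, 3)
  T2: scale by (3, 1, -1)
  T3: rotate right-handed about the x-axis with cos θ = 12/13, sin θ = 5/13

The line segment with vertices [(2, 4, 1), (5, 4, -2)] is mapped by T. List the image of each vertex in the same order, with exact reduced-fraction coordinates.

T1 scale by (-1, 3, 3): (2, 4, 1) → (-2, 12, 3); (5, 4, -2) → (-5, 12, -6)
T2 scale by (3, 1, -1): (-2, 12, 3) → (-6, 12, -3); (-5, 12, -6) → (-15, 12, 6)
T3 rotate right-handed about the x-axis with cos θ = 12/13, sin θ = 5/13: (-6, 12, -3) → (-6, 159/13, 24/13); (-15, 12, 6) → (-15, 114/13, 132/13)

image vertices: (-6, 159/13, 24/13), (-15, 114/13, 132/13)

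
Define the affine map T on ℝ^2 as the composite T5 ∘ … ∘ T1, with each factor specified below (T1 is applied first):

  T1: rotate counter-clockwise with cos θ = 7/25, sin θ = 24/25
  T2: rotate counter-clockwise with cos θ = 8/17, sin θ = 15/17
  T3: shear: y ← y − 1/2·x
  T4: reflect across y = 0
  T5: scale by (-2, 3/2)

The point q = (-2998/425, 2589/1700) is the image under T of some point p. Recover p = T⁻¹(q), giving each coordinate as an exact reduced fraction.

p = (-2, -3)

T1 = [7/25 -24/25 0; 24/25 7/25 0; 0 0 1]
T2·T1 = [-304/425 -297/425 0; 297/425 -304/425 0; 0 0 1]
T3·…·T1 = [-304/425 -297/425 0; 449/425 -311/850 0; 0 0 1]
T4·…·T1 = [-304/425 -297/425 0; -449/425 311/850 0; 0 0 1]
T5·…·T1 = [608/425 594/425 0; -1347/850 933/1700 0; 0 0 1]
det M = 3; M⁻¹ = [311/1700 -198/425 0; 449/850 608/1275 0; 0 0 1]
M⁻¹ · (-2998/425, 2589/1700)ᵀ = (-2, -3)ᵀ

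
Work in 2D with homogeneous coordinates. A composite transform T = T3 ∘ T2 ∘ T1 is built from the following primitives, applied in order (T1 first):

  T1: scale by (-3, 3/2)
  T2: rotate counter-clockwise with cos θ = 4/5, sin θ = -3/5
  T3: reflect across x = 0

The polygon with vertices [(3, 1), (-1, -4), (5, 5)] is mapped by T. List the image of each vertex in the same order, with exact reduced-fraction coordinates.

T1 scale by (-3, 3/2): (3, 1) → (-9, 3/2); (-1, -4) → (3, -6); (5, 5) → (-15, 15/2)
T2 rotate counter-clockwise with cos θ = 4/5, sin θ = -3/5: (-9, 3/2) → (-63/10, 33/5); (3, -6) → (-6/5, -33/5); (-15, 15/2) → (-15/2, 15)
T3 reflect across x = 0: (-63/10, 33/5) → (63/10, 33/5); (-6/5, -33/5) → (6/5, -33/5); (-15/2, 15) → (15/2, 15)

image vertices: (63/10, 33/5), (6/5, -33/5), (15/2, 15)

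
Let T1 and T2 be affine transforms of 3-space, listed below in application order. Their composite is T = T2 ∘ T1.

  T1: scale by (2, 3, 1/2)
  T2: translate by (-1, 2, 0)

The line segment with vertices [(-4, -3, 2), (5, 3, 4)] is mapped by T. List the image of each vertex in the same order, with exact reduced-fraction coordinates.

image vertices: (-9, -7, 1), (9, 11, 2)

T1 scale by (2, 3, 1/2): (-4, -3, 2) → (-8, -9, 1); (5, 3, 4) → (10, 9, 2)
T2 translate by (-1, 2, 0): (-8, -9, 1) → (-9, -7, 1); (10, 9, 2) → (9, 11, 2)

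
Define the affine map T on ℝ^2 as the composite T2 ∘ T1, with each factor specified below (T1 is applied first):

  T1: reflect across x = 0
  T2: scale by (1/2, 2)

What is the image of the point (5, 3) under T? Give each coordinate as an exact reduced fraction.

T(p) = (-5/2, 6)

T1 reflect across x = 0: (5, 3) → (-5, 3)
T2 scale by (1/2, 2): (-5, 3) → (-5/2, 6)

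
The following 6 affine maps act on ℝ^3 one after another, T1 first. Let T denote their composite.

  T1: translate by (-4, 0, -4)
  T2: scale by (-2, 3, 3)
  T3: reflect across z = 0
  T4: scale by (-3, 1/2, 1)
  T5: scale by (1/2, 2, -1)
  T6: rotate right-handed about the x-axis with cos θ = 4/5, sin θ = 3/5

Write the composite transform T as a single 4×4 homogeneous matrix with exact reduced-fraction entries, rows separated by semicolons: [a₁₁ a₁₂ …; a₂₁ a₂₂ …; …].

T = [3 0 0 -12; 0 12/5 -9/5 36/5; 0 9/5 12/5 -48/5; 0 0 0 1]

T1 = [1 0 0 -4; 0 1 0 0; 0 0 1 -4; 0 0 0 1]
T2·T1 = [-2 0 0 8; 0 3 0 0; 0 0 3 -12; 0 0 0 1]
T3·…·T1 = [-2 0 0 8; 0 3 0 0; 0 0 -3 12; 0 0 0 1]
T4·…·T1 = [6 0 0 -24; 0 3/2 0 0; 0 0 -3 12; 0 0 0 1]
T5·…·T1 = [3 0 0 -12; 0 3 0 0; 0 0 3 -12; 0 0 0 1]
T6·…·T1 = [3 0 0 -12; 0 12/5 -9/5 36/5; 0 9/5 12/5 -48/5; 0 0 0 1]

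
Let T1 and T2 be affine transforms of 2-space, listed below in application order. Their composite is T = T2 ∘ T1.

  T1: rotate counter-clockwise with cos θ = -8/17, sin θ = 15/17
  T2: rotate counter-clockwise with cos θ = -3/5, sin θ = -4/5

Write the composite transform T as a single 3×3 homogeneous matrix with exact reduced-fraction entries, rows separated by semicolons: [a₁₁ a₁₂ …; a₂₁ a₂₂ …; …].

T = [84/85 13/85 0; -13/85 84/85 0; 0 0 1]

T1 = [-8/17 -15/17 0; 15/17 -8/17 0; 0 0 1]
T2·T1 = [84/85 13/85 0; -13/85 84/85 0; 0 0 1]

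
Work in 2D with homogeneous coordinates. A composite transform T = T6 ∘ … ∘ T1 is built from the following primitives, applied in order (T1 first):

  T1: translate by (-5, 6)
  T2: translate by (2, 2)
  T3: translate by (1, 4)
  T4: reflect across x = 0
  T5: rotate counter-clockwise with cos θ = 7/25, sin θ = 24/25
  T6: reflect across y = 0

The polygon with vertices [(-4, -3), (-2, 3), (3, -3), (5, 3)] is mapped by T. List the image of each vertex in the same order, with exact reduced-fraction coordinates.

image vertices: (-174/25, -207/25), (-332/25, -201/25), (-223/25, -39/25), (-381/25, -33/25)

T1 translate by (-5, 6): (-4, -3) → (-9, 3); (-2, 3) → (-7, 9); (3, -3) → (-2, 3); (5, 3) → (0, 9)
T2 translate by (2, 2): (-9, 3) → (-7, 5); (-7, 9) → (-5, 11); (-2, 3) → (0, 5); (0, 9) → (2, 11)
T3 translate by (1, 4): (-7, 5) → (-6, 9); (-5, 11) → (-4, 15); (0, 5) → (1, 9); (2, 11) → (3, 15)
T4 reflect across x = 0: (-6, 9) → (6, 9); (-4, 15) → (4, 15); (1, 9) → (-1, 9); (3, 15) → (-3, 15)
T5 rotate counter-clockwise with cos θ = 7/25, sin θ = 24/25: (6, 9) → (-174/25, 207/25); (4, 15) → (-332/25, 201/25); (-1, 9) → (-223/25, 39/25); (-3, 15) → (-381/25, 33/25)
T6 reflect across y = 0: (-174/25, 207/25) → (-174/25, -207/25); (-332/25, 201/25) → (-332/25, -201/25); (-223/25, 39/25) → (-223/25, -39/25); (-381/25, 33/25) → (-381/25, -33/25)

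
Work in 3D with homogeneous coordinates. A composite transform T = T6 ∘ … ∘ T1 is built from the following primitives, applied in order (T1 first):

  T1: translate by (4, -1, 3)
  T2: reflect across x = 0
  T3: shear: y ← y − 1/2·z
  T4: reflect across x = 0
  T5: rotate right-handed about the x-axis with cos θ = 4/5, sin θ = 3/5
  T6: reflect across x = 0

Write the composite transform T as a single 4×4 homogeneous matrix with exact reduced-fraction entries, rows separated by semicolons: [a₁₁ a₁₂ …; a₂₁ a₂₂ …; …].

T = [-1 0 0 -4; 0 4/5 -1 -19/5; 0 3/5 1/2 9/10; 0 0 0 1]

T1 = [1 0 0 4; 0 1 0 -1; 0 0 1 3; 0 0 0 1]
T2·T1 = [-1 0 0 -4; 0 1 0 -1; 0 0 1 3; 0 0 0 1]
T3·…·T1 = [-1 0 0 -4; 0 1 -1/2 -5/2; 0 0 1 3; 0 0 0 1]
T4·…·T1 = [1 0 0 4; 0 1 -1/2 -5/2; 0 0 1 3; 0 0 0 1]
T5·…·T1 = [1 0 0 4; 0 4/5 -1 -19/5; 0 3/5 1/2 9/10; 0 0 0 1]
T6·…·T1 = [-1 0 0 -4; 0 4/5 -1 -19/5; 0 3/5 1/2 9/10; 0 0 0 1]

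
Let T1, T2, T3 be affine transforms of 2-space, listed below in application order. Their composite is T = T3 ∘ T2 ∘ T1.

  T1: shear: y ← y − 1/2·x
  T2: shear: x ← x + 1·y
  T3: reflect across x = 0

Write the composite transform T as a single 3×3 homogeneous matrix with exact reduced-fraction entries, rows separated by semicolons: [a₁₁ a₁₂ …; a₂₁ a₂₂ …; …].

T1 = [1 0 0; -1/2 1 0; 0 0 1]
T2·T1 = [1/2 1 0; -1/2 1 0; 0 0 1]
T3·…·T1 = [-1/2 -1 0; -1/2 1 0; 0 0 1]

T = [-1/2 -1 0; -1/2 1 0; 0 0 1]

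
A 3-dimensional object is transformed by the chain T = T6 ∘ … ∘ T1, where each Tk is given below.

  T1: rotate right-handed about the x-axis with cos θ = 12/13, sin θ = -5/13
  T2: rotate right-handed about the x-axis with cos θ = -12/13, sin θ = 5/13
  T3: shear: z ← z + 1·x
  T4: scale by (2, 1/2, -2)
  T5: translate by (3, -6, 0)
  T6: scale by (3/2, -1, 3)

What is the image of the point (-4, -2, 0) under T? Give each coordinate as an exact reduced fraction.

T1 rotate right-handed about the x-axis with cos θ = 12/13, sin θ = -5/13: (-4, -2, 0) → (-4, -24/13, 10/13)
T2 rotate right-handed about the x-axis with cos θ = -12/13, sin θ = 5/13: (-4, -24/13, 10/13) → (-4, 238/169, -240/169)
T3 shear: z ← z + 1·x: (-4, 238/169, -240/169) → (-4, 238/169, -916/169)
T4 scale by (2, 1/2, -2): (-4, 238/169, -916/169) → (-8, 119/169, 1832/169)
T5 translate by (3, -6, 0): (-8, 119/169, 1832/169) → (-5, -895/169, 1832/169)
T6 scale by (3/2, -1, 3): (-5, -895/169, 1832/169) → (-15/2, 895/169, 5496/169)

T(p) = (-15/2, 895/169, 5496/169)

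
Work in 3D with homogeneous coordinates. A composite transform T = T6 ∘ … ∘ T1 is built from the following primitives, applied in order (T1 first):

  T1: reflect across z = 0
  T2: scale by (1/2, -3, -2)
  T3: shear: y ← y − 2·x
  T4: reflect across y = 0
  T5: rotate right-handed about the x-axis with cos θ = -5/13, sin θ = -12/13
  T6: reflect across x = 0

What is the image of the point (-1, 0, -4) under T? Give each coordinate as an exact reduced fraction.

T(p) = (1/2, -7, 4)

T1 reflect across z = 0: (-1, 0, -4) → (-1, 0, 4)
T2 scale by (1/2, -3, -2): (-1, 0, 4) → (-1/2, 0, -8)
T3 shear: y ← y − 2·x: (-1/2, 0, -8) → (-1/2, 1, -8)
T4 reflect across y = 0: (-1/2, 1, -8) → (-1/2, -1, -8)
T5 rotate right-handed about the x-axis with cos θ = -5/13, sin θ = -12/13: (-1/2, -1, -8) → (-1/2, -7, 4)
T6 reflect across x = 0: (-1/2, -7, 4) → (1/2, -7, 4)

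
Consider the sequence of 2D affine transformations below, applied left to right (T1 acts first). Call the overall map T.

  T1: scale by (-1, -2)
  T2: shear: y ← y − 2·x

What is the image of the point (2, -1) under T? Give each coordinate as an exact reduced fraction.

T1 scale by (-1, -2): (2, -1) → (-2, 2)
T2 shear: y ← y − 2·x: (-2, 2) → (-2, 6)

T(p) = (-2, 6)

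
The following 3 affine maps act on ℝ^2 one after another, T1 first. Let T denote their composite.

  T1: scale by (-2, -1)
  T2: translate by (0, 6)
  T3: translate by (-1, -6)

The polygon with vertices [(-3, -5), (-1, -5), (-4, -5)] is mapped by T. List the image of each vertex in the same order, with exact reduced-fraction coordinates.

T1 scale by (-2, -1): (-3, -5) → (6, 5); (-1, -5) → (2, 5); (-4, -5) → (8, 5)
T2 translate by (0, 6): (6, 5) → (6, 11); (2, 5) → (2, 11); (8, 5) → (8, 11)
T3 translate by (-1, -6): (6, 11) → (5, 5); (2, 11) → (1, 5); (8, 11) → (7, 5)

image vertices: (5, 5), (1, 5), (7, 5)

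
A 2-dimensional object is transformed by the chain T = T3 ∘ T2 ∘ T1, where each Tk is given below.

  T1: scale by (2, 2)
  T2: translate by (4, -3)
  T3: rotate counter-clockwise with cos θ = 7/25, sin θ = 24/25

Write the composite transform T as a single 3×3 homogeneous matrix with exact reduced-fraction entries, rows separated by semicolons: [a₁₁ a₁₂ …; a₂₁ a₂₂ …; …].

T = [14/25 -48/25 4; 48/25 14/25 3; 0 0 1]

T1 = [2 0 0; 0 2 0; 0 0 1]
T2·T1 = [2 0 4; 0 2 -3; 0 0 1]
T3·…·T1 = [14/25 -48/25 4; 48/25 14/25 3; 0 0 1]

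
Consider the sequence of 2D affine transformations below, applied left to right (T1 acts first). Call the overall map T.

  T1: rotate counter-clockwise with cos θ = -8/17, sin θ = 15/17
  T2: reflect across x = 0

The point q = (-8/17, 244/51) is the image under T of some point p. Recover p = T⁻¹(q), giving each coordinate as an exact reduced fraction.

p = (4, -8/3)

T1 = [-8/17 -15/17 0; 15/17 -8/17 0; 0 0 1]
T2·T1 = [8/17 15/17 0; 15/17 -8/17 0; 0 0 1]
det M = -1; M⁻¹ = [8/17 15/17 0; 15/17 -8/17 0; 0 0 1]
M⁻¹ · (-8/17, 244/51)ᵀ = (4, -8/3)ᵀ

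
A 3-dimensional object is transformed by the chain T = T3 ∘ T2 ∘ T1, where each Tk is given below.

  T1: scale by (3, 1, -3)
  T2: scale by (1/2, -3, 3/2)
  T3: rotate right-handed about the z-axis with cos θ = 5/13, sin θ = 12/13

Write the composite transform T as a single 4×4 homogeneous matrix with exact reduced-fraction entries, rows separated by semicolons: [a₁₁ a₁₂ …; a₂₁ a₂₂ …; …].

T1 = [3 0 0 0; 0 1 0 0; 0 0 -3 0; 0 0 0 1]
T2·T1 = [3/2 0 0 0; 0 -3 0 0; 0 0 -9/2 0; 0 0 0 1]
T3·…·T1 = [15/26 36/13 0 0; 18/13 -15/13 0 0; 0 0 -9/2 0; 0 0 0 1]

T = [15/26 36/13 0 0; 18/13 -15/13 0 0; 0 0 -9/2 0; 0 0 0 1]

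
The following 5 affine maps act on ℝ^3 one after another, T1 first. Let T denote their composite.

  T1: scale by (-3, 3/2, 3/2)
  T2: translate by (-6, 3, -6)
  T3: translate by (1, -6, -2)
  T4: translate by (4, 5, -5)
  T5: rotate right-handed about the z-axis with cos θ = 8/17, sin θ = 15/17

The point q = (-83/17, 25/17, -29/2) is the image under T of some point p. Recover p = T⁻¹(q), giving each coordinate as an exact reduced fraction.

T1 = [-3 0 0 0; 0 3/2 0 0; 0 0 3/2 0; 0 0 0 1]
T2·T1 = [-3 0 0 -6; 0 3/2 0 3; 0 0 3/2 -6; 0 0 0 1]
T3·…·T1 = [-3 0 0 -5; 0 3/2 0 -3; 0 0 3/2 -8; 0 0 0 1]
T4·…·T1 = [-3 0 0 -1; 0 3/2 0 2; 0 0 3/2 -13; 0 0 0 1]
T5·…·T1 = [-24/17 -45/34 0 -38/17; -45/17 12/17 0 1/17; 0 0 3/2 -13; 0 0 0 1]
det M = -27/4; M⁻¹ = [-8/51 -5/17 0 -1/3; -10/17 16/51 0 -4/3; 0 0 2/3 26/3; 0 0 0 1]
M⁻¹ · (-83/17, 25/17, -29/2)ᵀ = (0, 2, -1)ᵀ

p = (0, 2, -1)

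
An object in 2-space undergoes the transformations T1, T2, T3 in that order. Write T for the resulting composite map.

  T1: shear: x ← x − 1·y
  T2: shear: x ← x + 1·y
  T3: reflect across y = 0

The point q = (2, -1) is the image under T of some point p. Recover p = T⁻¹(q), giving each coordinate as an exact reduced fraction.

p = (2, 1)

T1 = [1 -1 0; 0 1 0; 0 0 1]
T2·T1 = [1 0 0; 0 1 0; 0 0 1]
T3·…·T1 = [1 0 0; 0 -1 0; 0 0 1]
det M = -1; M⁻¹ = [1 0 0; 0 -1 0; 0 0 1]
M⁻¹ · (2, -1)ᵀ = (2, 1)ᵀ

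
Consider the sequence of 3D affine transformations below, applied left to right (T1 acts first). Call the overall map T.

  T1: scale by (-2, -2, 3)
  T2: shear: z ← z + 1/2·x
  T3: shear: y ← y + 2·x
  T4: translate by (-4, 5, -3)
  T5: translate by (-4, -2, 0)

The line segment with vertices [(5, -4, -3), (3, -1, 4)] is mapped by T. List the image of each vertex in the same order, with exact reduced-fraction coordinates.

image vertices: (-18, -9, -17), (-14, -7, 6)

T1 scale by (-2, -2, 3): (5, -4, -3) → (-10, 8, -9); (3, -1, 4) → (-6, 2, 12)
T2 shear: z ← z + 1/2·x: (-10, 8, -9) → (-10, 8, -14); (-6, 2, 12) → (-6, 2, 9)
T3 shear: y ← y + 2·x: (-10, 8, -14) → (-10, -12, -14); (-6, 2, 9) → (-6, -10, 9)
T4 translate by (-4, 5, -3): (-10, -12, -14) → (-14, -7, -17); (-6, -10, 9) → (-10, -5, 6)
T5 translate by (-4, -2, 0): (-14, -7, -17) → (-18, -9, -17); (-10, -5, 6) → (-14, -7, 6)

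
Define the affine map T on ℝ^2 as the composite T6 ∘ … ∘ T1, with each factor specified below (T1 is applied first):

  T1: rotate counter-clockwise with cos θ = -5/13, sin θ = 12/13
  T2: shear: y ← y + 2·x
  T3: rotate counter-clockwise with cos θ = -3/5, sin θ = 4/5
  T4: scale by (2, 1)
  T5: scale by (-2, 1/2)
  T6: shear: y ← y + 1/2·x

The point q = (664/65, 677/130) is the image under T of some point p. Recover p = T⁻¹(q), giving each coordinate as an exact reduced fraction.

T1 = [-5/13 -12/13 0; 12/13 -5/13 0; 0 0 1]
T2·T1 = [-5/13 -12/13 0; 2/13 -29/13 0; 0 0 1]
T3·…·T1 = [7/65 152/65 0; -2/5 3/5 0; 0 0 1]
T4·…·T1 = [14/65 304/65 0; -2/5 3/5 0; 0 0 1]
T5·…·T1 = [-28/65 -608/65 0; -1/5 3/10 0; 0 0 1]
T6·…·T1 = [-28/65 -608/65 0; -27/65 -569/130 0; 0 0 1]
det M = -2; M⁻¹ = [569/260 -304/65 0; -27/130 14/65 0; 0 0 1]
M⁻¹ · (664/65, 677/130)ᵀ = (-2, -1)ᵀ

p = (-2, -1)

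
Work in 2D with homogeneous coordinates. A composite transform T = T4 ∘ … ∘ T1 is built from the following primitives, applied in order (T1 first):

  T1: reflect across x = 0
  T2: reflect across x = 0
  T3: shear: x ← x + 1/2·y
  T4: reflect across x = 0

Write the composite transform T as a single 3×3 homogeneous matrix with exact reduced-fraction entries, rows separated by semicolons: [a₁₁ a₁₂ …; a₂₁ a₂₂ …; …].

T1 = [-1 0 0; 0 1 0; 0 0 1]
T2·T1 = [1 0 0; 0 1 0; 0 0 1]
T3·…·T1 = [1 1/2 0; 0 1 0; 0 0 1]
T4·…·T1 = [-1 -1/2 0; 0 1 0; 0 0 1]

T = [-1 -1/2 0; 0 1 0; 0 0 1]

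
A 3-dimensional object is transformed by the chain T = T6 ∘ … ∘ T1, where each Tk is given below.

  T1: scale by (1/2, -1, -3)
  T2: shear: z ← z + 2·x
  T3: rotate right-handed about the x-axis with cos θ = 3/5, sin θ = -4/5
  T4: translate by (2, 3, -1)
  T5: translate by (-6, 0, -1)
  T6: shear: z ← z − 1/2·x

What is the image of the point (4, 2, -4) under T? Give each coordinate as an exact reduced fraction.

T(p) = (-2, 73/5, 51/5)

T1 scale by (1/2, -1, -3): (4, 2, -4) → (2, -2, 12)
T2 shear: z ← z + 2·x: (2, -2, 12) → (2, -2, 16)
T3 rotate right-handed about the x-axis with cos θ = 3/5, sin θ = -4/5: (2, -2, 16) → (2, 58/5, 56/5)
T4 translate by (2, 3, -1): (2, 58/5, 56/5) → (4, 73/5, 51/5)
T5 translate by (-6, 0, -1): (4, 73/5, 51/5) → (-2, 73/5, 46/5)
T6 shear: z ← z − 1/2·x: (-2, 73/5, 46/5) → (-2, 73/5, 51/5)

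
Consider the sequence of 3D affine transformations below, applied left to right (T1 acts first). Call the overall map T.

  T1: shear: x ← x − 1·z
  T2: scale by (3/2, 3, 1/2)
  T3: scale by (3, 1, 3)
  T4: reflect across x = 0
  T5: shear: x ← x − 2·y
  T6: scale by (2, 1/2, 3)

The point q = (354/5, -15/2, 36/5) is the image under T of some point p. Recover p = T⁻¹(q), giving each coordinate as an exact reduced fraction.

p = (2/5, -5, 8/5)

T1 = [1 0 -1 0; 0 1 0 0; 0 0 1 0; 0 0 0 1]
T2·T1 = [3/2 0 -3/2 0; 0 3 0 0; 0 0 1/2 0; 0 0 0 1]
T3·…·T1 = [9/2 0 -9/2 0; 0 3 0 0; 0 0 3/2 0; 0 0 0 1]
T4·…·T1 = [-9/2 0 9/2 0; 0 3 0 0; 0 0 3/2 0; 0 0 0 1]
T5·…·T1 = [-9/2 -6 9/2 0; 0 3 0 0; 0 0 3/2 0; 0 0 0 1]
T6·…·T1 = [-9 -12 9 0; 0 3/2 0 0; 0 0 9/2 0; 0 0 0 1]
det M = -243/4; M⁻¹ = [-1/9 -8/9 2/9 0; 0 2/3 0 0; 0 0 2/9 0; 0 0 0 1]
M⁻¹ · (354/5, -15/2, 36/5)ᵀ = (2/5, -5, 8/5)ᵀ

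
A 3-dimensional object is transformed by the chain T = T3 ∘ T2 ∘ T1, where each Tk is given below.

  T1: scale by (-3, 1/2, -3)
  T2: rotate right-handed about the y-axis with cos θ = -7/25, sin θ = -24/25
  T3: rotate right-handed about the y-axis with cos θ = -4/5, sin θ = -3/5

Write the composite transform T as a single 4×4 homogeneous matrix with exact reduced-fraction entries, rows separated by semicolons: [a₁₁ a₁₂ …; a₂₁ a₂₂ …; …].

T = [132/125 0 -351/125 0; 0 1/2 0 0; 351/125 0 132/125 0; 0 0 0 1]

T1 = [-3 0 0 0; 0 1/2 0 0; 0 0 -3 0; 0 0 0 1]
T2·T1 = [21/25 0 72/25 0; 0 1/2 0 0; -72/25 0 21/25 0; 0 0 0 1]
T3·…·T1 = [132/125 0 -351/125 0; 0 1/2 0 0; 351/125 0 132/125 0; 0 0 0 1]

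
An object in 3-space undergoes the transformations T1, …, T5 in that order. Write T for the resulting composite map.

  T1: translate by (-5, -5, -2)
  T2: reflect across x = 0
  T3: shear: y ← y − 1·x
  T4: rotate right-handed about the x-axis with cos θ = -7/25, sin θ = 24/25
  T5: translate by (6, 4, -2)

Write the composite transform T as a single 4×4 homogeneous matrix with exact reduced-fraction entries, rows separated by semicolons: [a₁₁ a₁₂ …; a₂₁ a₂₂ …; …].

T = [-1 0 0 11; -7/25 -7/25 -24/25 218/25; 24/25 24/25 -7/25 -276/25; 0 0 0 1]

T1 = [1 0 0 -5; 0 1 0 -5; 0 0 1 -2; 0 0 0 1]
T2·T1 = [-1 0 0 5; 0 1 0 -5; 0 0 1 -2; 0 0 0 1]
T3·…·T1 = [-1 0 0 5; 1 1 0 -10; 0 0 1 -2; 0 0 0 1]
T4·…·T1 = [-1 0 0 5; -7/25 -7/25 -24/25 118/25; 24/25 24/25 -7/25 -226/25; 0 0 0 1]
T5·…·T1 = [-1 0 0 11; -7/25 -7/25 -24/25 218/25; 24/25 24/25 -7/25 -276/25; 0 0 0 1]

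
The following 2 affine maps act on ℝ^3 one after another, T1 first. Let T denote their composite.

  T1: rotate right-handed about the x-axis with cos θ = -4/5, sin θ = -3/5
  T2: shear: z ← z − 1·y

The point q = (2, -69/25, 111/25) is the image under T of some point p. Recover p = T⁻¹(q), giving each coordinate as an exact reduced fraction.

p = (2, 6/5, -3)

T1 = [1 0 0 0; 0 -4/5 3/5 0; 0 -3/5 -4/5 0; 0 0 0 1]
T2·T1 = [1 0 0 0; 0 -4/5 3/5 0; 0 1/5 -7/5 0; 0 0 0 1]
det M = 1; M⁻¹ = [1 0 0 0; 0 -7/5 -3/5 0; 0 -1/5 -4/5 0; 0 0 0 1]
M⁻¹ · (2, -69/25, 111/25)ᵀ = (2, 6/5, -3)ᵀ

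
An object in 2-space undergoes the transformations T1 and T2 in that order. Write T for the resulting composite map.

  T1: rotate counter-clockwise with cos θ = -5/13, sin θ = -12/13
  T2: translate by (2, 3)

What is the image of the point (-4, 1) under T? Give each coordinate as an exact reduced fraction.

T1 rotate counter-clockwise with cos θ = -5/13, sin θ = -12/13: (-4, 1) → (32/13, 43/13)
T2 translate by (2, 3): (32/13, 43/13) → (58/13, 82/13)

T(p) = (58/13, 82/13)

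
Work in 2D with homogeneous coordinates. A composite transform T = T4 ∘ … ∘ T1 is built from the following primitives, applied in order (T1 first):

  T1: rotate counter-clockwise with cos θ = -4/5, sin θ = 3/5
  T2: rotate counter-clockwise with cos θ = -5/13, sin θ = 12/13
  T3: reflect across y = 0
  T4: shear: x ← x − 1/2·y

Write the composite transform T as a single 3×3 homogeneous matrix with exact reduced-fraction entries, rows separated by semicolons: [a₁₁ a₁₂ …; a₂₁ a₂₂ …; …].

T1 = [-4/5 -3/5 0; 3/5 -4/5 0; 0 0 1]
T2·T1 = [-16/65 63/65 0; -63/65 -16/65 0; 0 0 1]
T3·…·T1 = [-16/65 63/65 0; 63/65 16/65 0; 0 0 1]
T4·…·T1 = [-19/26 11/13 0; 63/65 16/65 0; 0 0 1]

T = [-19/26 11/13 0; 63/65 16/65 0; 0 0 1]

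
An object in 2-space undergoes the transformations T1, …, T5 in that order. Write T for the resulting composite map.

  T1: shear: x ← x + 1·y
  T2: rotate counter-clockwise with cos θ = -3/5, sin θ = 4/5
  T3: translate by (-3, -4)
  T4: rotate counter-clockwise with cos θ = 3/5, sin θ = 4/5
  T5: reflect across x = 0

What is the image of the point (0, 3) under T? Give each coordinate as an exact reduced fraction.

T1 shear: x ← x + 1·y: (0, 3) → (3, 3)
T2 rotate counter-clockwise with cos θ = -3/5, sin θ = 4/5: (3, 3) → (-21/5, 3/5)
T3 translate by (-3, -4): (-21/5, 3/5) → (-36/5, -17/5)
T4 rotate counter-clockwise with cos θ = 3/5, sin θ = 4/5: (-36/5, -17/5) → (-8/5, -39/5)
T5 reflect across x = 0: (-8/5, -39/5) → (8/5, -39/5)

T(p) = (8/5, -39/5)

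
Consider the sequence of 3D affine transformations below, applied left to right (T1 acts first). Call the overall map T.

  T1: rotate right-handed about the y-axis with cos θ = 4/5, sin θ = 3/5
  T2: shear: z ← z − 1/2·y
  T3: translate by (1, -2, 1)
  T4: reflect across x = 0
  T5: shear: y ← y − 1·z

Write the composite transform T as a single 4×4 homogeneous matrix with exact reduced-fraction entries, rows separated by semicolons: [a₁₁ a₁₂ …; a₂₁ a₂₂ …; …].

T1 = [4/5 0 3/5 0; 0 1 0 0; -3/5 0 4/5 0; 0 0 0 1]
T2·T1 = [4/5 0 3/5 0; 0 1 0 0; -3/5 -1/2 4/5 0; 0 0 0 1]
T3·…·T1 = [4/5 0 3/5 1; 0 1 0 -2; -3/5 -1/2 4/5 1; 0 0 0 1]
T4·…·T1 = [-4/5 0 -3/5 -1; 0 1 0 -2; -3/5 -1/2 4/5 1; 0 0 0 1]
T5·…·T1 = [-4/5 0 -3/5 -1; 3/5 3/2 -4/5 -3; -3/5 -1/2 4/5 1; 0 0 0 1]

T = [-4/5 0 -3/5 -1; 3/5 3/2 -4/5 -3; -3/5 -1/2 4/5 1; 0 0 0 1]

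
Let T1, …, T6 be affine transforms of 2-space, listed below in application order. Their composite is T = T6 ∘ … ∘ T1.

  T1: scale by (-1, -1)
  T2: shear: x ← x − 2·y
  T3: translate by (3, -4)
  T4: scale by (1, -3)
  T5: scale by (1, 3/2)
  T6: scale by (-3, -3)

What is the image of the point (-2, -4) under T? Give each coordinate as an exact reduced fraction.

T(p) = (9, 0)

T1 scale by (-1, -1): (-2, -4) → (2, 4)
T2 shear: x ← x − 2·y: (2, 4) → (-6, 4)
T3 translate by (3, -4): (-6, 4) → (-3, 0)
T4 scale by (1, -3): (-3, 0) → (-3, 0)
T5 scale by (1, 3/2): (-3, 0) → (-3, 0)
T6 scale by (-3, -3): (-3, 0) → (9, 0)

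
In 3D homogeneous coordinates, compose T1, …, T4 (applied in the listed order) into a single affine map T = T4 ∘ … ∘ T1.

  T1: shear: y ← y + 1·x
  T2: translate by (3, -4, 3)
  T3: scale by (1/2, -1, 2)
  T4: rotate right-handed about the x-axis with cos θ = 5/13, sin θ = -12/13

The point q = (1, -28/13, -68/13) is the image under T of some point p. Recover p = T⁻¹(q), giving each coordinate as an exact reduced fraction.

T1 = [1 0 0 0; 1 1 0 0; 0 0 1 0; 0 0 0 1]
T2·T1 = [1 0 0 3; 1 1 0 -4; 0 0 1 3; 0 0 0 1]
T3·…·T1 = [1/2 0 0 3/2; -1 -1 0 4; 0 0 2 6; 0 0 0 1]
T4·…·T1 = [1/2 0 0 3/2; -5/13 -5/13 24/13 92/13; 12/13 12/13 10/13 -18/13; 0 0 0 1]
det M = -1; M⁻¹ = [2 0 0 -3; -2 -5/13 12/13 7; 0 6/13 5/26 -3; 0 0 0 1]
M⁻¹ · (1, -28/13, -68/13)ᵀ = (-1, 1, -5)ᵀ

p = (-1, 1, -5)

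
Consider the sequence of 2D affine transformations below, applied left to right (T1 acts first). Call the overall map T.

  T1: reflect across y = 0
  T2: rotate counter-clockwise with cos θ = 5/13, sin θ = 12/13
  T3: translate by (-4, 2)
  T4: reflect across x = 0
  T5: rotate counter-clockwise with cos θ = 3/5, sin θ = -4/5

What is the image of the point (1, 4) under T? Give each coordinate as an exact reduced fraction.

T1 reflect across y = 0: (1, 4) → (1, -4)
T2 rotate counter-clockwise with cos θ = 5/13, sin θ = 12/13: (1, -4) → (53/13, -8/13)
T3 translate by (-4, 2): (53/13, -8/13) → (1/13, 18/13)
T4 reflect across x = 0: (1/13, 18/13) → (-1/13, 18/13)
T5 rotate counter-clockwise with cos θ = 3/5, sin θ = -4/5: (-1/13, 18/13) → (69/65, 58/65)

T(p) = (69/65, 58/65)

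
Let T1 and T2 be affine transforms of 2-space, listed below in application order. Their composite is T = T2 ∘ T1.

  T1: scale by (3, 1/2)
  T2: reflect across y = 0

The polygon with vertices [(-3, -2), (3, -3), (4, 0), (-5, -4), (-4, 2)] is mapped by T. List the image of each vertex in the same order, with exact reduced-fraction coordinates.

image vertices: (-9, 1), (9, 3/2), (12, 0), (-15, 2), (-12, -1)

T1 scale by (3, 1/2): (-3, -2) → (-9, -1); (3, -3) → (9, -3/2); (4, 0) → (12, 0); (-5, -4) → (-15, -2); (-4, 2) → (-12, 1)
T2 reflect across y = 0: (-9, -1) → (-9, 1); (9, -3/2) → (9, 3/2); (12, 0) → (12, 0); (-15, -2) → (-15, 2); (-12, 1) → (-12, -1)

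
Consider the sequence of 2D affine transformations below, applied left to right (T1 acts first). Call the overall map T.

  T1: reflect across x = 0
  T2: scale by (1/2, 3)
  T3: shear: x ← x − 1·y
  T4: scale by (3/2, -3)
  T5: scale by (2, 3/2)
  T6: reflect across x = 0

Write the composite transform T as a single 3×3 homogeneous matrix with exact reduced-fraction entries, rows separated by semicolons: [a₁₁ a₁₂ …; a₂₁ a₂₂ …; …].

T1 = [-1 0 0; 0 1 0; 0 0 1]
T2·T1 = [-1/2 0 0; 0 3 0; 0 0 1]
T3·…·T1 = [-1/2 -3 0; 0 3 0; 0 0 1]
T4·…·T1 = [-3/4 -9/2 0; 0 -9 0; 0 0 1]
T5·…·T1 = [-3/2 -9 0; 0 -27/2 0; 0 0 1]
T6·…·T1 = [3/2 9 0; 0 -27/2 0; 0 0 1]

T = [3/2 9 0; 0 -27/2 0; 0 0 1]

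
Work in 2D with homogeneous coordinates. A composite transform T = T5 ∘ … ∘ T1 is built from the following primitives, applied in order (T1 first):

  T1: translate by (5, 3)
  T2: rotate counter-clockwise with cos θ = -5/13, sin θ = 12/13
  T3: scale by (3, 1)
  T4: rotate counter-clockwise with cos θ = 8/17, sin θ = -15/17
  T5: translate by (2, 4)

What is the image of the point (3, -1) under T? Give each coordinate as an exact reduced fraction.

T(p) = (196/221, 4452/221)

T1 translate by (5, 3): (3, -1) → (8, 2)
T2 rotate counter-clockwise with cos θ = -5/13, sin θ = 12/13: (8, 2) → (-64/13, 86/13)
T3 scale by (3, 1): (-64/13, 86/13) → (-192/13, 86/13)
T4 rotate counter-clockwise with cos θ = 8/17, sin θ = -15/17: (-192/13, 86/13) → (-246/221, 3568/221)
T5 translate by (2, 4): (-246/221, 3568/221) → (196/221, 4452/221)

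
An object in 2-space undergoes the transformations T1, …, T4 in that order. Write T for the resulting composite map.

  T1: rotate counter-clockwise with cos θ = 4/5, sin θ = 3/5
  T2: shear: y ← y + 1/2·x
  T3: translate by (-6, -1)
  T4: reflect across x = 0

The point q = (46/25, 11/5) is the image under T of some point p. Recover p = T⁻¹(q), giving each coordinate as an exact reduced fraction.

T1 = [4/5 -3/5 0; 3/5 4/5 0; 0 0 1]
T2·T1 = [4/5 -3/5 0; 1 1/2 0; 0 0 1]
T3·…·T1 = [4/5 -3/5 -6; 1 1/2 -1; 0 0 1]
T4·…·T1 = [-4/5 3/5 6; 1 1/2 -1; 0 0 1]
det M = -1; M⁻¹ = [-1/2 3/5 18/5; 1 4/5 -26/5; 0 0 1]
M⁻¹ · (46/25, 11/5)ᵀ = (4, -8/5)ᵀ

p = (4, -8/5)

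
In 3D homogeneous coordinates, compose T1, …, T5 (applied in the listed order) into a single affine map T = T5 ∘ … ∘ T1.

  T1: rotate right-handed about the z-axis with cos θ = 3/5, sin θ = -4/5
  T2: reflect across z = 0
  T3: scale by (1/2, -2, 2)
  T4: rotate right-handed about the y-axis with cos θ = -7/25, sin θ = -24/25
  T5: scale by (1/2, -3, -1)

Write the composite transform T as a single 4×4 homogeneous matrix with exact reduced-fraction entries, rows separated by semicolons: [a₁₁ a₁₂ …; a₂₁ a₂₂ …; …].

T1 = [3/5 4/5 0 0; -4/5 3/5 0 0; 0 0 1 0; 0 0 0 1]
T2·T1 = [3/5 4/5 0 0; -4/5 3/5 0 0; 0 0 -1 0; 0 0 0 1]
T3·…·T1 = [3/10 2/5 0 0; 8/5 -6/5 0 0; 0 0 -2 0; 0 0 0 1]
T4·…·T1 = [-21/250 -14/125 48/25 0; 8/5 -6/5 0 0; 36/125 48/125 14/25 0; 0 0 0 1]
T5·…·T1 = [-21/500 -7/125 24/25 0; -24/5 18/5 0 0; -36/125 -48/125 -14/25 0; 0 0 0 1]

T = [-21/500 -7/125 24/25 0; -24/5 18/5 0 0; -36/125 -48/125 -14/25 0; 0 0 0 1]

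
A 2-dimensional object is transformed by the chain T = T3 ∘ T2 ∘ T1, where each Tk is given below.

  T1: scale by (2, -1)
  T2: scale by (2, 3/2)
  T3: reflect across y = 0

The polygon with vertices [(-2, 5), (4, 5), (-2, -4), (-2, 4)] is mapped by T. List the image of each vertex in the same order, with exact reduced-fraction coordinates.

T1 scale by (2, -1): (-2, 5) → (-4, -5); (4, 5) → (8, -5); (-2, -4) → (-4, 4); (-2, 4) → (-4, -4)
T2 scale by (2, 3/2): (-4, -5) → (-8, -15/2); (8, -5) → (16, -15/2); (-4, 4) → (-8, 6); (-4, -4) → (-8, -6)
T3 reflect across y = 0: (-8, -15/2) → (-8, 15/2); (16, -15/2) → (16, 15/2); (-8, 6) → (-8, -6); (-8, -6) → (-8, 6)

image vertices: (-8, 15/2), (16, 15/2), (-8, -6), (-8, 6)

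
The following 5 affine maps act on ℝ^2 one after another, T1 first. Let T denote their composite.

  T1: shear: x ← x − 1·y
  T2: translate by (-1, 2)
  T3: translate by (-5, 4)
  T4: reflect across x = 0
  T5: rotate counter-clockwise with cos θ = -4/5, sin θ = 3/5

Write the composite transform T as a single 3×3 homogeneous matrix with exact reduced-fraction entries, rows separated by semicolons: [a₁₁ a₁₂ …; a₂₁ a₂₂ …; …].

T1 = [1 -1 0; 0 1 0; 0 0 1]
T2·T1 = [1 -1 -1; 0 1 2; 0 0 1]
T3·…·T1 = [1 -1 -6; 0 1 6; 0 0 1]
T4·…·T1 = [-1 1 6; 0 1 6; 0 0 1]
T5·…·T1 = [4/5 -7/5 -42/5; -3/5 -1/5 -6/5; 0 0 1]

T = [4/5 -7/5 -42/5; -3/5 -1/5 -6/5; 0 0 1]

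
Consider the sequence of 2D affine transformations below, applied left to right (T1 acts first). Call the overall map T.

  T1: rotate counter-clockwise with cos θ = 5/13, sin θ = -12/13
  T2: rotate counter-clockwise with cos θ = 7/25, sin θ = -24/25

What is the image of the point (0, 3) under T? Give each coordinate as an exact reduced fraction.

T1 rotate counter-clockwise with cos θ = 5/13, sin θ = -12/13: (0, 3) → (36/13, 15/13)
T2 rotate counter-clockwise with cos θ = 7/25, sin θ = -24/25: (36/13, 15/13) → (612/325, -759/325)

T(p) = (612/325, -759/325)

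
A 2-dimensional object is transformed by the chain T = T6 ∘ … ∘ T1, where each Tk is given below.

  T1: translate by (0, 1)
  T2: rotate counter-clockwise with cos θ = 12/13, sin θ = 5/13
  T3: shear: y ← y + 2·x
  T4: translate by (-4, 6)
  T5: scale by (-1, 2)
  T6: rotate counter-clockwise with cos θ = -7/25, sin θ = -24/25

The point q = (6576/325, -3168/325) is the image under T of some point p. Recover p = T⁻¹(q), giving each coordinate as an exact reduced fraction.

T1 = [1 0 0; 0 1 1; 0 0 1]
T2·T1 = [12/13 -5/13 -5/13; 5/13 12/13 12/13; 0 0 1]
T3·…·T1 = [12/13 -5/13 -5/13; 29/13 2/13 2/13; 0 0 1]
T4·…·T1 = [12/13 -5/13 -57/13; 29/13 2/13 80/13; 0 0 1]
T5·…·T1 = [-12/13 5/13 57/13; 58/13 4/13 160/13; 0 0 1]
T6·…·T1 = [1476/325 61/325 3441/325; -118/325 -148/325 -2488/325; 0 0 1]
det M = -2; M⁻¹ = [74/325 61/650 -22/13; -59/325 -738/325 -201/13; 0 0 1]
M⁻¹ · (6576/325, -3168/325)ᵀ = (2, 3)ᵀ

p = (2, 3)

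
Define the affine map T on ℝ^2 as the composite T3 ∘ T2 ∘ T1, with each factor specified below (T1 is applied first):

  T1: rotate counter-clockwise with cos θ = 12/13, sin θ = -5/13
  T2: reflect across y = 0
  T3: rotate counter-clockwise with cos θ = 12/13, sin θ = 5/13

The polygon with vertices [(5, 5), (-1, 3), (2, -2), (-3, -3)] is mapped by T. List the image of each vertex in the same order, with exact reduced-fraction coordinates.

T1 rotate counter-clockwise with cos θ = 12/13, sin θ = -5/13: (5, 5) → (85/13, 35/13); (-1, 3) → (3/13, 41/13); (2, -2) → (14/13, -34/13); (-3, -3) → (-51/13, -21/13)
T2 reflect across y = 0: (85/13, 35/13) → (85/13, -35/13); (3/13, 41/13) → (3/13, -41/13); (14/13, -34/13) → (14/13, 34/13); (-51/13, -21/13) → (-51/13, 21/13)
T3 rotate counter-clockwise with cos θ = 12/13, sin θ = 5/13: (85/13, -35/13) → (1195/169, 5/169); (3/13, -41/13) → (241/169, -477/169); (14/13, 34/13) → (-2/169, 478/169); (-51/13, 21/13) → (-717/169, -3/169)

image vertices: (1195/169, 5/169), (241/169, -477/169), (-2/169, 478/169), (-717/169, -3/169)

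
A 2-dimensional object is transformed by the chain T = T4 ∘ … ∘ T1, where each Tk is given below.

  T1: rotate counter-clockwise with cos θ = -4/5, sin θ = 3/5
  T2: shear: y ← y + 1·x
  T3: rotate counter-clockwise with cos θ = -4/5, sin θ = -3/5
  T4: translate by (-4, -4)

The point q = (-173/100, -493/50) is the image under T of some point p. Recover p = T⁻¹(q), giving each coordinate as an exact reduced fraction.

p = (5/4, -9/2)

T1 = [-4/5 -3/5 0; 3/5 -4/5 0; 0 0 1]
T2·T1 = [-4/5 -3/5 0; -1/5 -7/5 0; 0 0 1]
T3·…·T1 = [13/25 -9/25 0; 16/25 37/25 0; 0 0 1]
T4·…·T1 = [13/25 -9/25 -4; 16/25 37/25 -4; 0 0 1]
det M = 1; M⁻¹ = [37/25 9/25 184/25; -16/25 13/25 -12/25; 0 0 1]
M⁻¹ · (-173/100, -493/50)ᵀ = (5/4, -9/2)ᵀ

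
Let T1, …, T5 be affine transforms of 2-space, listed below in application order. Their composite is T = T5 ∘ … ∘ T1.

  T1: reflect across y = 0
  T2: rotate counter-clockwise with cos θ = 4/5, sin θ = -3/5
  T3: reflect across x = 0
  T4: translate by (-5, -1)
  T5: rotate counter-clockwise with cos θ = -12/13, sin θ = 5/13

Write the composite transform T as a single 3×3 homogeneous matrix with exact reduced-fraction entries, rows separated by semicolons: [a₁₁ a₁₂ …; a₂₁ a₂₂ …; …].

T = [63/65 -16/65 5; 16/65 63/65 -1; 0 0 1]

T1 = [1 0 0; 0 -1 0; 0 0 1]
T2·T1 = [4/5 -3/5 0; -3/5 -4/5 0; 0 0 1]
T3·…·T1 = [-4/5 3/5 0; -3/5 -4/5 0; 0 0 1]
T4·…·T1 = [-4/5 3/5 -5; -3/5 -4/5 -1; 0 0 1]
T5·…·T1 = [63/65 -16/65 5; 16/65 63/65 -1; 0 0 1]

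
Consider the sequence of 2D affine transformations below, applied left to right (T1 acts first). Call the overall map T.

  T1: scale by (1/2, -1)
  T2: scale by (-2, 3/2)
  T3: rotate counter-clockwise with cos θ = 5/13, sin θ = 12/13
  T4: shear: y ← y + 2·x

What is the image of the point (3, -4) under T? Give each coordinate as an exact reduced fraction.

T1 scale by (1/2, -1): (3, -4) → (3/2, 4)
T2 scale by (-2, 3/2): (3/2, 4) → (-3, 6)
T3 rotate counter-clockwise with cos θ = 5/13, sin θ = 12/13: (-3, 6) → (-87/13, -6/13)
T4 shear: y ← y + 2·x: (-87/13, -6/13) → (-87/13, -180/13)

T(p) = (-87/13, -180/13)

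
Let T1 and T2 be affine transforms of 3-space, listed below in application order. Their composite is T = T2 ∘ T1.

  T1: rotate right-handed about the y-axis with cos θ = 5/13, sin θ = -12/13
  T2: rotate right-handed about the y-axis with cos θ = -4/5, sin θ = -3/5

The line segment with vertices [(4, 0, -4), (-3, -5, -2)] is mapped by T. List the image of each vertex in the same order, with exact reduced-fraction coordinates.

image vertices: (-356/65, 0, 92/65), (102/65, -5, 211/65)

T1 rotate right-handed about the y-axis with cos θ = 5/13, sin θ = -12/13: (4, 0, -4) → (68/13, 0, 28/13); (-3, -5, -2) → (9/13, -5, -46/13)
T2 rotate right-handed about the y-axis with cos θ = -4/5, sin θ = -3/5: (68/13, 0, 28/13) → (-356/65, 0, 92/65); (9/13, -5, -46/13) → (102/65, -5, 211/65)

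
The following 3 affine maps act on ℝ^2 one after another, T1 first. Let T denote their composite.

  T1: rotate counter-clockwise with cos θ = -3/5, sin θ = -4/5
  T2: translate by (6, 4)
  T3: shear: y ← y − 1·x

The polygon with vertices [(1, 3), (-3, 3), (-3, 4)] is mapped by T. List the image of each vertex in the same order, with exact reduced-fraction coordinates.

image vertices: (39/5, -32/5), (51/5, -28/5), (11, -7)

T1 rotate counter-clockwise with cos θ = -3/5, sin θ = -4/5: (1, 3) → (9/5, -13/5); (-3, 3) → (21/5, 3/5); (-3, 4) → (5, 0)
T2 translate by (6, 4): (9/5, -13/5) → (39/5, 7/5); (21/5, 3/5) → (51/5, 23/5); (5, 0) → (11, 4)
T3 shear: y ← y − 1·x: (39/5, 7/5) → (39/5, -32/5); (51/5, 23/5) → (51/5, -28/5); (11, 4) → (11, -7)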